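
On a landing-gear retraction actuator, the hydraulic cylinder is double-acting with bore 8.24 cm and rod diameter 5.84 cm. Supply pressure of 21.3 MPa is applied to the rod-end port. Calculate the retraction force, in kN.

Rod-side annular area A_ann = π/4 × (8.24² − 5.84²) = 26.54 cm^2
On retraction the pressure acts on the annular area (bore minus rod).
F = P × A_ann

F ≈ 56.5 kN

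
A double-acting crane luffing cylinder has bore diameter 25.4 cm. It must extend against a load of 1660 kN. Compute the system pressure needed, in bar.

Cap-side area A_cap = π/4 × (25.4 cm)² = 506.7 cm^2
P = F / A = 1660 kN / A

P ≈ 328 bar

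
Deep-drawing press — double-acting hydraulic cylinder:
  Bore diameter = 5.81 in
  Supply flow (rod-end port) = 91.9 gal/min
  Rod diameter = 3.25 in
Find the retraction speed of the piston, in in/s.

v ≈ 19.4 in/s

Rod-side annular area A_ann = π/4 × (5.81² − 3.25²) = 18.22 in^2
Flow into the rod-end port fills the annular volume.
v = Q / A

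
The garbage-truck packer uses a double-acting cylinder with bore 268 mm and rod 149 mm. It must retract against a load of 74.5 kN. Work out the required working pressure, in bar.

P ≈ 19.1 bar

Rod-side annular area A_ann = π/4 × (268² − 149²) = 38970 mm^2
Retraction: pressure acts on the annular area.
P = F / A = 74.5 kN / A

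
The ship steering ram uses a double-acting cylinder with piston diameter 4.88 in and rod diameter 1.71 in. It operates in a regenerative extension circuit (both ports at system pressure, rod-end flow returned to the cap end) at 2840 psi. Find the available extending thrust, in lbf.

F ≈ 6520 lbf

With equal pressure on both faces, forces on the annular region cancel; the net push is pressure × rod cross-section.
Rod cross-section A_rod = π/4 × (1.71 in)² = 2.297 in^2
F = P × A_rod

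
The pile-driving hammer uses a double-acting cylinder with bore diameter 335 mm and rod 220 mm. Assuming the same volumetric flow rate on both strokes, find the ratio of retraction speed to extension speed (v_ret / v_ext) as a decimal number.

Cap-side area A_cap = π/4 × (335 mm)² = 88140 mm^2
Rod-side annular area A_ann = π/4 × (335² − 220²) = 50130 mm^2
For equal Q, v ∝ 1/A, so v_ret/v_ext = A_cap/A_ann.

v_ret/v_ext ≈ 1.76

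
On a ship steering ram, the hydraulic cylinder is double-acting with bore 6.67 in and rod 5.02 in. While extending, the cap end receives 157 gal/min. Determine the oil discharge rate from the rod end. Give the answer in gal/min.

Q_out ≈ 68.1 gal/min

Cap-side area A_cap = π/4 × (6.67 in)² = 34.94 in^2
Rod-side annular area A_ann = π/4 × (6.67² − 5.02²) = 15.15 in^2
Piston speed v = Q_in/A_cap; rod-end outflow Q_out = v × A_ann = Q_in × A_ann/A_cap.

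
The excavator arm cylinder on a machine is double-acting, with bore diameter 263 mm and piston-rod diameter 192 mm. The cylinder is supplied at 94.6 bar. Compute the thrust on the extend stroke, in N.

Cap-side area A_cap = π/4 × (263 mm)² = 54330 mm^2
F = P × A_cap = 94.6 bar × A_cap

F ≈ 5.14e5 N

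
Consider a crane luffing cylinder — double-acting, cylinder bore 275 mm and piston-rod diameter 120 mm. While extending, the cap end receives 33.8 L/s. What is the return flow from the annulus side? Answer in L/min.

Cap-side area A_cap = π/4 × (275 mm)² = 59400 mm^2
Rod-side annular area A_ann = π/4 × (275² − 120²) = 48090 mm^2
Piston speed v = Q_in/A_cap; rod-end outflow Q_out = v × A_ann = Q_in × A_ann/A_cap.

Q_out ≈ 1640 L/min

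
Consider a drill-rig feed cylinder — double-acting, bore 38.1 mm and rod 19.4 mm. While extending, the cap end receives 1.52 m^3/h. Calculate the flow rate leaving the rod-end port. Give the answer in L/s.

Q_out ≈ 0.313 L/s

Cap-side area A_cap = π/4 × (38.1 mm)² = 1140 mm^2
Rod-side annular area A_ann = π/4 × (38.1² − 19.4²) = 844.5 mm^2
Piston speed v = Q_in/A_cap; rod-end outflow Q_out = v × A_ann = Q_in × A_ann/A_cap.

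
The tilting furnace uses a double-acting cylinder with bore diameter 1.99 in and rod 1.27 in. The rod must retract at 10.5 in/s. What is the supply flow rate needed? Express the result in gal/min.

Rod-side annular area A_ann = π/4 × (1.99² − 1.27²) = 1.843 in^2
Q = A × v

Q ≈ 5.03 gal/min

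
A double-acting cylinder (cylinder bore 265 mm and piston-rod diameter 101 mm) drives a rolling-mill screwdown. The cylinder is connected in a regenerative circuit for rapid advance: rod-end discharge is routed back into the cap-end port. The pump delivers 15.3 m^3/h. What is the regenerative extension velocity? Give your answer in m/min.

v ≈ 31.8 m/min

In regeneration the rod-end outflow joins the pump flow into the cap end, so the net volume the pump must supply per unit advance equals the rod cross-section area.
Rod cross-section A_rod = π/4 × (101 mm)² = 8012 mm^2
v = Q_pump / A_rod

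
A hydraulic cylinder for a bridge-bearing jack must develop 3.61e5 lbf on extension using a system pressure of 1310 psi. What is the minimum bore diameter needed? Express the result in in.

Extension force acts on the full piston face: F = P × (π/4)D².
D = √(4F / (πP)) = √(4 × 3.61e5 lbf / (π × 1310 psi))

D ≈ 18.7 in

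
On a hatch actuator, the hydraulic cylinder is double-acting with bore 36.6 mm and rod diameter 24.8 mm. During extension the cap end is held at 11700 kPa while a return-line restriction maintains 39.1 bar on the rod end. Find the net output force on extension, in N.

F ≈ 10100 N

Cap-side area A_cap = π/4 × (36.6 mm)² = 1052 mm^2
Rod-side annular area A_ann = π/4 × (36.6² − 24.8²) = 569.0 mm^2
Net thrust = P_cap·A_cap − P_rod·A_ann = 12310 N − 2225 N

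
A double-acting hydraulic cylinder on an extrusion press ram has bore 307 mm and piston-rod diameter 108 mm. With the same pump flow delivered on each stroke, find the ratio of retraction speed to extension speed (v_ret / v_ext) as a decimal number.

v_ret/v_ext ≈ 1.14

Cap-side area A_cap = π/4 × (307 mm)² = 74020 mm^2
Rod-side annular area A_ann = π/4 × (307² − 108²) = 64860 mm^2
For equal Q, v ∝ 1/A, so v_ret/v_ext = A_cap/A_ann.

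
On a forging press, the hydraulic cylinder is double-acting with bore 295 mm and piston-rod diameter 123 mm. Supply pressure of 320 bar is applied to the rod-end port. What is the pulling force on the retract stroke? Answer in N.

Rod-side annular area A_ann = π/4 × (295² − 123²) = 56470 mm^2
On retraction the pressure acts on the annular area (bore minus rod).
F = P × A_ann

F ≈ 1.81e6 N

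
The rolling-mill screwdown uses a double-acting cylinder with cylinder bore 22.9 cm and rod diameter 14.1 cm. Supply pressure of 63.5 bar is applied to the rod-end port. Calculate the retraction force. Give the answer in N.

Rod-side annular area A_ann = π/4 × (22.9² − 14.1²) = 255.7 cm^2
On retraction the pressure acts on the annular area (bore minus rod).
F = P × A_ann

F ≈ 1.62e5 N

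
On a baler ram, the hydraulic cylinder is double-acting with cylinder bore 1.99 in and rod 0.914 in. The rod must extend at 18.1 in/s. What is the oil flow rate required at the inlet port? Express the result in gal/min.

Q ≈ 14.6 gal/min

Cap-side area A_cap = π/4 × (1.99 in)² = 3.110 in^2
Q = A × v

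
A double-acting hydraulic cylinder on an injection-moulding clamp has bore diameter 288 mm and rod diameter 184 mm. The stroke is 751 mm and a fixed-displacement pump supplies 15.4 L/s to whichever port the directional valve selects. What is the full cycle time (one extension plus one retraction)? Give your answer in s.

t ≈ 5.06 s

Cap-side area A_cap = π/4 × (288 mm)² = 65140 mm^2
Rod-side annular area A_ann = π/4 × (288² − 184²) = 38550 mm^2
t_ext = A_cap·L/Q = 3.177 s
t_ret = A_ann·L/Q = 1.880 s
t_cycle = t_ext + t_ret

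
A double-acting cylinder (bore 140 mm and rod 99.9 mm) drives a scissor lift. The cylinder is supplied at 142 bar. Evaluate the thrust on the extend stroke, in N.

F ≈ 2.19e5 N

Cap-side area A_cap = π/4 × (140 mm)² = 15390 mm^2
F = P × A_cap = 142 bar × A_cap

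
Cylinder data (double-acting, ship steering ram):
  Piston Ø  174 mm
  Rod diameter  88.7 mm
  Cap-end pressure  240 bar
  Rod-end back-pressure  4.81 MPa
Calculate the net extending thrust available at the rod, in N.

F ≈ 4.86e5 N

Cap-side area A_cap = π/4 × (174 mm)² = 23780 mm^2
Rod-side annular area A_ann = π/4 × (174² − 88.7²) = 17600 mm^2
Net thrust = P_cap·A_cap − P_rod·A_ann = 5.707e5 N − 84650 N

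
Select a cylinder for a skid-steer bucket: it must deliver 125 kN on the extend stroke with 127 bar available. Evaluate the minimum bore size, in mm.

D ≈ 112 mm

Extension force acts on the full piston face: F = P × (π/4)D².
D = √(4F / (πP)) = √(4 × 125 kN / (π × 127 bar))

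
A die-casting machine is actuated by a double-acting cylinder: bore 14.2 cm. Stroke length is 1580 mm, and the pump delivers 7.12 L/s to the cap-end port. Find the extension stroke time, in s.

Cap-side area A_cap = π/4 × (14.2 cm)² = 158.4 cm^2
Swept volume V = A × L; t = V / Q = A·L / Q

t ≈ 3.51 s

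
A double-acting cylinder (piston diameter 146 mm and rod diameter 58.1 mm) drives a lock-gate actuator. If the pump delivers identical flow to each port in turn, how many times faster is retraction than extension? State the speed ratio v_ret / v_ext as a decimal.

Cap-side area A_cap = π/4 × (146 mm)² = 16740 mm^2
Rod-side annular area A_ann = π/4 × (146² − 58.1²) = 14090 mm^2
For equal Q, v ∝ 1/A, so v_ret/v_ext = A_cap/A_ann.

v_ret/v_ext ≈ 1.19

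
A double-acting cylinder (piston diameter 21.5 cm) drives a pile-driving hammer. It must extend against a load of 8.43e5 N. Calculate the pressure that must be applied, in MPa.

Cap-side area A_cap = π/4 × (21.5 cm)² = 363.1 cm^2
P = F / A = 8.43e5 N / A

P ≈ 23.2 MPa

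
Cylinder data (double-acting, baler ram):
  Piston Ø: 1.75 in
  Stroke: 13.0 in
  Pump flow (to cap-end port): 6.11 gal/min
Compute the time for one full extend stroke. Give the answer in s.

Cap-side area A_cap = π/4 × (1.75 in)² = 2.405 in^2
Swept volume V = A × L; t = V / Q = A·L / Q

t ≈ 1.33 s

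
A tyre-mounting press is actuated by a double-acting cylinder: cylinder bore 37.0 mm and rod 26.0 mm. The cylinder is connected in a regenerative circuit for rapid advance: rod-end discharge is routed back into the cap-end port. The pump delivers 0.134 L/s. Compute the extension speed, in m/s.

In regeneration the rod-end outflow joins the pump flow into the cap end, so the net volume the pump must supply per unit advance equals the rod cross-section area.
Rod cross-section A_rod = π/4 × (26.0 mm)² = 530.9 mm^2
v = Q_pump / A_rod

v ≈ 0.252 m/s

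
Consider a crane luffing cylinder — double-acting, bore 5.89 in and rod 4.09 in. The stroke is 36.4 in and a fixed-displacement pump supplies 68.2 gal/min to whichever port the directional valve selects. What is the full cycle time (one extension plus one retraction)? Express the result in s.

t ≈ 5.73 s

Cap-side area A_cap = π/4 × (5.89 in)² = 27.25 in^2
Rod-side annular area A_ann = π/4 × (5.89² − 4.09²) = 14.11 in^2
t_ext = A_cap·L/Q = 3.777 s
t_ret = A_ann·L/Q = 1.956 s
t_cycle = t_ext + t_ret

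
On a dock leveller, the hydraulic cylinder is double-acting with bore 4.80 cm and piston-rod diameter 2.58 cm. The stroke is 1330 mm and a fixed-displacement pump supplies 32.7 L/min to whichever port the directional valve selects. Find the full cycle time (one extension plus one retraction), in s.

t ≈ 7.56 s

Cap-side area A_cap = π/4 × (4.80 cm)² = 18.10 cm^2
Rod-side annular area A_ann = π/4 × (4.80² − 2.58²) = 12.87 cm^2
t_ext = A_cap·L/Q = 4.416 s
t_ret = A_ann·L/Q = 3.140 s
t_cycle = t_ext + t_ret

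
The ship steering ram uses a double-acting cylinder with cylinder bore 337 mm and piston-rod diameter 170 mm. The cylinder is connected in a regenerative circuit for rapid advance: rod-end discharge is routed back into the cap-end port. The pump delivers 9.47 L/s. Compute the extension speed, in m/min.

In regeneration the rod-end outflow joins the pump flow into the cap end, so the net volume the pump must supply per unit advance equals the rod cross-section area.
Rod cross-section A_rod = π/4 × (170 mm)² = 22700 mm^2
v = Q_pump / A_rod

v ≈ 25.0 m/min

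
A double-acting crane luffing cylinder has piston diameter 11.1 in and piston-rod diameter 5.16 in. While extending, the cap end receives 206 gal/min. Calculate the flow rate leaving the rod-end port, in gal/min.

Cap-side area A_cap = π/4 × (11.1 in)² = 96.77 in^2
Rod-side annular area A_ann = π/4 × (11.1² − 5.16²) = 75.86 in^2
Piston speed v = Q_in/A_cap; rod-end outflow Q_out = v × A_ann = Q_in × A_ann/A_cap.

Q_out ≈ 161 gal/min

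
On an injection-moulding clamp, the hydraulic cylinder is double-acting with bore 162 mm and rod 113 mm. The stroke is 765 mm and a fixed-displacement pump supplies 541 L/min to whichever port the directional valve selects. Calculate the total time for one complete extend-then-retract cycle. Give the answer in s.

t ≈ 2.65 s

Cap-side area A_cap = π/4 × (162 mm)² = 20610 mm^2
Rod-side annular area A_ann = π/4 × (162² − 113²) = 10580 mm^2
t_ext = A_cap·L/Q = 1.749 s
t_ret = A_ann·L/Q = 0.8979 s
t_cycle = t_ext + t_ret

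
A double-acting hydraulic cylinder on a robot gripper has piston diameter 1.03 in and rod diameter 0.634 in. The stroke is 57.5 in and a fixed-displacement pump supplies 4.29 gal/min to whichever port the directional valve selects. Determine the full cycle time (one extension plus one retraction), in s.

t ≈ 4.70 s

Cap-side area A_cap = π/4 × (1.03 in)² = 0.8332 in^2
Rod-side annular area A_ann = π/4 × (1.03² − 0.634²) = 0.5175 in^2
t_ext = A_cap·L/Q = 2.901 s
t_ret = A_ann·L/Q = 1.802 s
t_cycle = t_ext + t_ret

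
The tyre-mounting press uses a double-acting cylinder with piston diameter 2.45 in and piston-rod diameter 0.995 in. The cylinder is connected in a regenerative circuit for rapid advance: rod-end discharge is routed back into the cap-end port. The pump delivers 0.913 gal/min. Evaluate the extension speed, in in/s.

v ≈ 4.52 in/s

In regeneration the rod-end outflow joins the pump flow into the cap end, so the net volume the pump must supply per unit advance equals the rod cross-section area.
Rod cross-section A_rod = π/4 × (0.995 in)² = 0.7776 in^2
v = Q_pump / A_rod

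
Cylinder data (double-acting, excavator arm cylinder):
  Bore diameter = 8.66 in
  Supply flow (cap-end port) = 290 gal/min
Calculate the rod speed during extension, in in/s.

Cap-side area A_cap = π/4 × (8.66 in)² = 58.90 in^2
v = Q / A

v ≈ 19.0 in/s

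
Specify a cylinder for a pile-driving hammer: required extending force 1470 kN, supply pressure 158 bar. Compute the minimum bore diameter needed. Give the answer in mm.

Extension force acts on the full piston face: F = P × (π/4)D².
D = √(4F / (πP)) = √(4 × 1470 kN / (π × 158 bar))

D ≈ 344 mm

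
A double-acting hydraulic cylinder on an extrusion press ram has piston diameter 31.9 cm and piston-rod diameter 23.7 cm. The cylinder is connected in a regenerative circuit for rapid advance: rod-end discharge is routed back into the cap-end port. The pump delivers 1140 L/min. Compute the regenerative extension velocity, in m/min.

v ≈ 25.8 m/min

In regeneration the rod-end outflow joins the pump flow into the cap end, so the net volume the pump must supply per unit advance equals the rod cross-section area.
Rod cross-section A_rod = π/4 × (23.7 cm)² = 441.2 cm^2
v = Q_pump / A_rod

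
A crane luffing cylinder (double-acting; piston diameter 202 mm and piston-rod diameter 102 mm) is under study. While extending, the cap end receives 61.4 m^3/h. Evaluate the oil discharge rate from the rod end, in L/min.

Q_out ≈ 762 L/min

Cap-side area A_cap = π/4 × (202 mm)² = 32050 mm^2
Rod-side annular area A_ann = π/4 × (202² − 102²) = 23880 mm^2
Piston speed v = Q_in/A_cap; rod-end outflow Q_out = v × A_ann = Q_in × A_ann/A_cap.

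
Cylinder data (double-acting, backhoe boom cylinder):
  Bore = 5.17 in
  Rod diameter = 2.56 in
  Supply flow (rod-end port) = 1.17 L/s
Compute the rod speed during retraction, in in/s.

Rod-side annular area A_ann = π/4 × (5.17² − 2.56²) = 15.85 in^2
Flow into the rod-end port fills the annular volume.
v = Q / A

v ≈ 4.51 in/s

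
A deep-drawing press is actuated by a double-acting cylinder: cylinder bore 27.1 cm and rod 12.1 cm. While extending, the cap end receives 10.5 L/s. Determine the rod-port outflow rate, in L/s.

Cap-side area A_cap = π/4 × (27.1 cm)² = 576.8 cm^2
Rod-side annular area A_ann = π/4 × (27.1² − 12.1²) = 461.8 cm^2
Piston speed v = Q_in/A_cap; rod-end outflow Q_out = v × A_ann = Q_in × A_ann/A_cap.

Q_out ≈ 8.41 L/s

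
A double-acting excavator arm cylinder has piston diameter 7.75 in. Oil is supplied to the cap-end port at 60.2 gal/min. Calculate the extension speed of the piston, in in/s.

v ≈ 4.91 in/s

Cap-side area A_cap = π/4 × (7.75 in)² = 47.17 in^2
v = Q / A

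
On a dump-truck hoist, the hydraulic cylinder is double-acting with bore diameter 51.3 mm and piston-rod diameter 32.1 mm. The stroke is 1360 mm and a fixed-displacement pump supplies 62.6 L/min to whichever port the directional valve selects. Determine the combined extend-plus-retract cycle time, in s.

Cap-side area A_cap = π/4 × (51.3 mm)² = 2067 mm^2
Rod-side annular area A_ann = π/4 × (51.3² − 32.1²) = 1258 mm^2
t_ext = A_cap·L/Q = 2.694 s
t_ret = A_ann·L/Q = 1.639 s
t_cycle = t_ext + t_ret

t ≈ 4.33 s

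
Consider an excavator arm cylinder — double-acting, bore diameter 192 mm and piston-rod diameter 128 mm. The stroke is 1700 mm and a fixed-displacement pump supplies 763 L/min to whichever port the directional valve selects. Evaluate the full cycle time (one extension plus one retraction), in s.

Cap-side area A_cap = π/4 × (192 mm)² = 28950 mm^2
Rod-side annular area A_ann = π/4 × (192² − 128²) = 16080 mm^2
t_ext = A_cap·L/Q = 3.871 s
t_ret = A_ann·L/Q = 2.150 s
t_cycle = t_ext + t_ret

t ≈ 6.02 s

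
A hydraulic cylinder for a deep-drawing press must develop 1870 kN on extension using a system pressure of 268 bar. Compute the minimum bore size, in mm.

Extension force acts on the full piston face: F = P × (π/4)D².
D = √(4F / (πP)) = √(4 × 1870 kN / (π × 268 bar))

D ≈ 298 mm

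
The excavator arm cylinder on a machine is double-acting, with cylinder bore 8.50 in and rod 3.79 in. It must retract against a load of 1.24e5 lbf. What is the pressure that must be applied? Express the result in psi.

Rod-side annular area A_ann = π/4 × (8.50² − 3.79²) = 45.46 in^2
Retraction: pressure acts on the annular area.
P = F / A = 1.24e5 lbf / A

P ≈ 2730 psi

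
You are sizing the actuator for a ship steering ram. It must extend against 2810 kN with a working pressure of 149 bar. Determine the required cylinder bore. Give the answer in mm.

Extension force acts on the full piston face: F = P × (π/4)D².
D = √(4F / (πP)) = √(4 × 2810 kN / (π × 149 bar))

D ≈ 490 mm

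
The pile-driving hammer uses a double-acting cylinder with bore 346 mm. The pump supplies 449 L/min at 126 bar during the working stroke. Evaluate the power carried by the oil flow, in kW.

Hydraulic power = P × Q

W ≈ 94.3 kW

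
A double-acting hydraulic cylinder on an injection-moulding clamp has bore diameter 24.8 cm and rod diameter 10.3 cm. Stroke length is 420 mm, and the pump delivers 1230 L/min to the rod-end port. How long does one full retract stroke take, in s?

Rod-side annular area A_ann = π/4 × (24.8² − 10.3²) = 399.7 cm^2
Swept volume V = A × L; t = V / Q = A·L / Q

t ≈ 0.819 s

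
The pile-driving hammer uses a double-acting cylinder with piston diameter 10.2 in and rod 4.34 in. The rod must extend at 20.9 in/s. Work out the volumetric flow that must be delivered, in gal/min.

Cap-side area A_cap = π/4 × (10.2 in)² = 81.71 in^2
Q = A × v

Q ≈ 444 gal/min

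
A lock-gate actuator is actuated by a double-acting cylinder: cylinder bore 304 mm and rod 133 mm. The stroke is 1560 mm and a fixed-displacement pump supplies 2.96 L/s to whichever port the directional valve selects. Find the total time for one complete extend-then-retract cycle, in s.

t ≈ 69.2 s

Cap-side area A_cap = π/4 × (304 mm)² = 72580 mm^2
Rod-side annular area A_ann = π/4 × (304² − 133²) = 58690 mm^2
t_ext = A_cap·L/Q = 38.25 s
t_ret = A_ann·L/Q = 30.93 s
t_cycle = t_ext + t_ret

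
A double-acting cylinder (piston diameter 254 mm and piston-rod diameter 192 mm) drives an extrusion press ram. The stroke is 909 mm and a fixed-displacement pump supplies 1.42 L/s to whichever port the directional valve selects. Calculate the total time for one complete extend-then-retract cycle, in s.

t ≈ 46.3 s

Cap-side area A_cap = π/4 × (254 mm)² = 50670 mm^2
Rod-side annular area A_ann = π/4 × (254² − 192²) = 21720 mm^2
t_ext = A_cap·L/Q = 32.44 s
t_ret = A_ann·L/Q = 13.90 s
t_cycle = t_ext + t_ret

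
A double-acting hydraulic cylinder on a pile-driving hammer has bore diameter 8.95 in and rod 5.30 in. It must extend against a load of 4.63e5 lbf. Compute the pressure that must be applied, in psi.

P ≈ 7360 psi

Cap-side area A_cap = π/4 × (8.95 in)² = 62.91 in^2
P = F / A = 4.63e5 lbf / A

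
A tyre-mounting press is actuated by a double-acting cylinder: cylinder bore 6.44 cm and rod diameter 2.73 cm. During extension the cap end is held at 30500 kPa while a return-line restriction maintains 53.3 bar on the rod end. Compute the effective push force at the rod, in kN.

F ≈ 85.1 kN

Cap-side area A_cap = π/4 × (6.44 cm)² = 32.57 cm^2
Rod-side annular area A_ann = π/4 × (6.44² − 2.73²) = 26.72 cm^2
Net thrust = P_cap·A_cap − P_rod·A_ann = 99.35 kN − 14.24 kN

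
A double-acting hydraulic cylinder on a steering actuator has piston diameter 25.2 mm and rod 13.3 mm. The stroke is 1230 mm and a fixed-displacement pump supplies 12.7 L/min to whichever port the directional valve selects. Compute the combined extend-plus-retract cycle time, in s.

Cap-side area A_cap = π/4 × (25.2 mm)² = 498.8 mm^2
Rod-side annular area A_ann = π/4 × (25.2² − 13.3²) = 359.8 mm^2
t_ext = A_cap·L/Q = 2.898 s
t_ret = A_ann·L/Q = 2.091 s
t_cycle = t_ext + t_ret

t ≈ 4.99 s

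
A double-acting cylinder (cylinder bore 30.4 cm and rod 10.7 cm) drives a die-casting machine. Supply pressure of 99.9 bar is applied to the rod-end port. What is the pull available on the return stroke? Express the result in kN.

F ≈ 635 kN

Rod-side annular area A_ann = π/4 × (30.4² − 10.7²) = 635.9 cm^2
On retraction the pressure acts on the annular area (bore minus rod).
F = P × A_ann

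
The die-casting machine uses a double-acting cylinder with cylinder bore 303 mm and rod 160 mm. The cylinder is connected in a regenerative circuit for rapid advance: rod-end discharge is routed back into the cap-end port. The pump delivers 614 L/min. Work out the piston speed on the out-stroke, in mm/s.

v ≈ 509 mm/s

In regeneration the rod-end outflow joins the pump flow into the cap end, so the net volume the pump must supply per unit advance equals the rod cross-section area.
Rod cross-section A_rod = π/4 × (160 mm)² = 20110 mm^2
v = Q_pump / A_rod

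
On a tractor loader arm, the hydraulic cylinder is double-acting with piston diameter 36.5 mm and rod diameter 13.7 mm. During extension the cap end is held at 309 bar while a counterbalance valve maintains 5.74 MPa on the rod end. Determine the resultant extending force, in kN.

Cap-side area A_cap = π/4 × (36.5 mm)² = 1046 mm^2
Rod-side annular area A_ann = π/4 × (36.5² − 13.7²) = 898.9 mm^2
Net thrust = P_cap·A_cap − P_rod·A_ann = 32.33 kN − 5.160 kN

F ≈ 27.2 kN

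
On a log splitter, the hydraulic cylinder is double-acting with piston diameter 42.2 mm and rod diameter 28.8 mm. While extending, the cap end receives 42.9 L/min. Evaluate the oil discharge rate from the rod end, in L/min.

Q_out ≈ 22.9 L/min

Cap-side area A_cap = π/4 × (42.2 mm)² = 1399 mm^2
Rod-side annular area A_ann = π/4 × (42.2² − 28.8²) = 747.2 mm^2
Piston speed v = Q_in/A_cap; rod-end outflow Q_out = v × A_ann = Q_in × A_ann/A_cap.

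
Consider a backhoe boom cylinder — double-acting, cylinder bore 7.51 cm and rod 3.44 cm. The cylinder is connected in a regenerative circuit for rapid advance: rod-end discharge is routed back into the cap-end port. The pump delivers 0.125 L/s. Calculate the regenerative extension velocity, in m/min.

In regeneration the rod-end outflow joins the pump flow into the cap end, so the net volume the pump must supply per unit advance equals the rod cross-section area.
Rod cross-section A_rod = π/4 × (3.44 cm)² = 9.294 cm^2
v = Q_pump / A_rod

v ≈ 8.07 m/min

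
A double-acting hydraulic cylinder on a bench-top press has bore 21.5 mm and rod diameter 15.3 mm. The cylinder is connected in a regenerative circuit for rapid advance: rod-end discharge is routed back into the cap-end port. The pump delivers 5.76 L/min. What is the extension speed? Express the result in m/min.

In regeneration the rod-end outflow joins the pump flow into the cap end, so the net volume the pump must supply per unit advance equals the rod cross-section area.
Rod cross-section A_rod = π/4 × (15.3 mm)² = 183.9 mm^2
v = Q_pump / A_rod

v ≈ 31.3 m/min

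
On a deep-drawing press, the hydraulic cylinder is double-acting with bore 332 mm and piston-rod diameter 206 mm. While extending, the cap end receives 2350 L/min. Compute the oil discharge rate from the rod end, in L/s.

Q_out ≈ 24.1 L/s

Cap-side area A_cap = π/4 × (332 mm)² = 86570 mm^2
Rod-side annular area A_ann = π/4 × (332² − 206²) = 53240 mm^2
Piston speed v = Q_in/A_cap; rod-end outflow Q_out = v × A_ann = Q_in × A_ann/A_cap.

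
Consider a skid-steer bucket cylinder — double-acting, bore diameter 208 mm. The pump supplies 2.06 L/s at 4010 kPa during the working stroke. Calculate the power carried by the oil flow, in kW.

Hydraulic power = P × Q

W ≈ 8.26 kW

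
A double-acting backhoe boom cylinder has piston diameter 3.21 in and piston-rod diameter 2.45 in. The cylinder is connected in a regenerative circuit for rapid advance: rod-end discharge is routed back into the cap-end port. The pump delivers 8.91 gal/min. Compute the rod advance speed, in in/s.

v ≈ 7.28 in/s

In regeneration the rod-end outflow joins the pump flow into the cap end, so the net volume the pump must supply per unit advance equals the rod cross-section area.
Rod cross-section A_rod = π/4 × (2.45 in)² = 4.714 in^2
v = Q_pump / A_rod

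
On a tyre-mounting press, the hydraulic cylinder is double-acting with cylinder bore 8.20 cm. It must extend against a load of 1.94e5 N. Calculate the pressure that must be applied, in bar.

Cap-side area A_cap = π/4 × (8.20 cm)² = 52.81 cm^2
P = F / A = 1.94e5 N / A

P ≈ 367 bar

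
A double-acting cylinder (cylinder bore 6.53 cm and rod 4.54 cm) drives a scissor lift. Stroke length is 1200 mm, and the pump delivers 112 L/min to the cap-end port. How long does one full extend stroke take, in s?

t ≈ 2.15 s

Cap-side area A_cap = π/4 × (6.53 cm)² = 33.49 cm^2
Swept volume V = A × L; t = V / Q = A·L / Q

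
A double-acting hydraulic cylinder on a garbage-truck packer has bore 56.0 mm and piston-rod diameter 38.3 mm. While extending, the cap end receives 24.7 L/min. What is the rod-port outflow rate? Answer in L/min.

Cap-side area A_cap = π/4 × (56.0 mm)² = 2463 mm^2
Rod-side annular area A_ann = π/4 × (56.0² − 38.3²) = 1311 mm^2
Piston speed v = Q_in/A_cap; rod-end outflow Q_out = v × A_ann = Q_in × A_ann/A_cap.

Q_out ≈ 13.1 L/min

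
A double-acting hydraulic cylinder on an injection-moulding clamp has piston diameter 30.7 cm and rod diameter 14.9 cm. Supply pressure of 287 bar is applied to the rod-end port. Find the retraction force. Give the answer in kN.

F ≈ 1620 kN

Rod-side annular area A_ann = π/4 × (30.7² − 14.9²) = 565.9 cm^2
On retraction the pressure acts on the annular area (bore minus rod).
F = P × A_ann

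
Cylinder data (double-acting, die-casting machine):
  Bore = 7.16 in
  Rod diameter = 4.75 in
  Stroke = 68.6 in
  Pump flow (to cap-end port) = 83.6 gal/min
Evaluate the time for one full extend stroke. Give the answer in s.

t ≈ 8.58 s

Cap-side area A_cap = π/4 × (7.16 in)² = 40.26 in^2
Swept volume V = A × L; t = V / Q = A·L / Q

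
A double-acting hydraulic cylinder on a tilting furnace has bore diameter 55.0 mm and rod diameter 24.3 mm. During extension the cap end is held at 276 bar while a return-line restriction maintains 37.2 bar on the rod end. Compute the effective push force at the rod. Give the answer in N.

F ≈ 58500 N

Cap-side area A_cap = π/4 × (55.0 mm)² = 2376 mm^2
Rod-side annular area A_ann = π/4 × (55.0² − 24.3²) = 1912 mm^2
Net thrust = P_cap·A_cap − P_rod·A_ann = 65570 N − 7113 N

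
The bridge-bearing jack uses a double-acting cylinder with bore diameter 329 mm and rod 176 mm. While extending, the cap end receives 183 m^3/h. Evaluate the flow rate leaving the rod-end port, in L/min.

Cap-side area A_cap = π/4 × (329 mm)² = 85010 mm^2
Rod-side annular area A_ann = π/4 × (329² − 176²) = 60680 mm^2
Piston speed v = Q_in/A_cap; rod-end outflow Q_out = v × A_ann = Q_in × A_ann/A_cap.

Q_out ≈ 2180 L/min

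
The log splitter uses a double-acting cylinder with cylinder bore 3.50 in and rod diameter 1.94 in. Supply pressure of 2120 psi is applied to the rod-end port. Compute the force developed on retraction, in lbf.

Rod-side annular area A_ann = π/4 × (3.50² − 1.94²) = 6.665 in^2
On retraction the pressure acts on the annular area (bore minus rod).
F = P × A_ann

F ≈ 14100 lbf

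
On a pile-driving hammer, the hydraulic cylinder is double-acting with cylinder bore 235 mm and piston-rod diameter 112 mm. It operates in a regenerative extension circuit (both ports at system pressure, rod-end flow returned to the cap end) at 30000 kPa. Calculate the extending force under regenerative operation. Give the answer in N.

F ≈ 2.96e5 N

With equal pressure on both faces, forces on the annular region cancel; the net push is pressure × rod cross-section.
Rod cross-section A_rod = π/4 × (112 mm)² = 9852 mm^2
F = P × A_rod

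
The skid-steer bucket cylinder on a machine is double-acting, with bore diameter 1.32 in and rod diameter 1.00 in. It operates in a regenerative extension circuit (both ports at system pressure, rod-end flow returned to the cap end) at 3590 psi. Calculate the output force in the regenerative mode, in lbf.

With equal pressure on both faces, forces on the annular region cancel; the net push is pressure × rod cross-section.
Rod cross-section A_rod = π/4 × (1.00 in)² = 0.7854 in^2
F = P × A_rod

F ≈ 2820 lbf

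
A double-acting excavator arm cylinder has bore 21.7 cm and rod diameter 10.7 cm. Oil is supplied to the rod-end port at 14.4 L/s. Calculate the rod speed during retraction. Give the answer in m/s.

v ≈ 0.514 m/s

Rod-side annular area A_ann = π/4 × (21.7² − 10.7²) = 279.9 cm^2
Flow into the rod-end port fills the annular volume.
v = Q / A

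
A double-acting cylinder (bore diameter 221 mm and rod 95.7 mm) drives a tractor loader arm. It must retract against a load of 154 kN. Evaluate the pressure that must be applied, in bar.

P ≈ 49.4 bar

Rod-side annular area A_ann = π/4 × (221² − 95.7²) = 31170 mm^2
Retraction: pressure acts on the annular area.
P = F / A = 154 kN / A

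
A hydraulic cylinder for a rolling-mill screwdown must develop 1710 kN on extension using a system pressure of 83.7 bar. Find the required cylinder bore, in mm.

Extension force acts on the full piston face: F = P × (π/4)D².
D = √(4F / (πP)) = √(4 × 1710 kN / (π × 83.7 bar))

D ≈ 510 mm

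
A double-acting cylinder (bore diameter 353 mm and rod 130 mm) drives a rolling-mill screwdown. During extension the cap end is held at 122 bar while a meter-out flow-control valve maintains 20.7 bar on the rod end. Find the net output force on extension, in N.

F ≈ 1.02e6 N

Cap-side area A_cap = π/4 × (353 mm)² = 97870 mm^2
Rod-side annular area A_ann = π/4 × (353² − 130²) = 84590 mm^2
Net thrust = P_cap·A_cap − P_rod·A_ann = 1.194e6 N − 1.751e5 N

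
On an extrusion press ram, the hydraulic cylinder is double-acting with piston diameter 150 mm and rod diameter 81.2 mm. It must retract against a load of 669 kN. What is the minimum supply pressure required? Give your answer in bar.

Rod-side annular area A_ann = π/4 × (150² − 81.2²) = 12490 mm^2
Retraction: pressure acts on the annular area.
P = F / A = 669 kN / A

P ≈ 536 bar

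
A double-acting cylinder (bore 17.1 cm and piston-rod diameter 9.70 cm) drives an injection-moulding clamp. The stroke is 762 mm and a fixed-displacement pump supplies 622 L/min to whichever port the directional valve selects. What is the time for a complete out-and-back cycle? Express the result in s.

t ≈ 2.83 s

Cap-side area A_cap = π/4 × (17.1 cm)² = 229.7 cm^2
Rod-side annular area A_ann = π/4 × (17.1² − 9.70²) = 155.8 cm^2
t_ext = A_cap·L/Q = 1.688 s
t_ret = A_ann·L/Q = 1.145 s
t_cycle = t_ext + t_ret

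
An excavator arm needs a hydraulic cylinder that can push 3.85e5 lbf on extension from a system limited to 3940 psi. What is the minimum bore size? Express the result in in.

D ≈ 11.2 in

Extension force acts on the full piston face: F = P × (π/4)D².
D = √(4F / (πP)) = √(4 × 3.85e5 lbf / (π × 3940 psi))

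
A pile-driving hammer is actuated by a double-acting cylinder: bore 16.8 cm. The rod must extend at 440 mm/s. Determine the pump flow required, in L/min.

Cap-side area A_cap = π/4 × (16.8 cm)² = 221.7 cm^2
Q = A × v

Q ≈ 585 L/min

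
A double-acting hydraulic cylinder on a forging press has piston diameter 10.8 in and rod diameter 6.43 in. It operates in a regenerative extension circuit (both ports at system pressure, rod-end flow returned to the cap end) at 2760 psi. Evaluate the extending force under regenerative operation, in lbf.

F ≈ 89600 lbf

With equal pressure on both faces, forces on the annular region cancel; the net push is pressure × rod cross-section.
Rod cross-section A_rod = π/4 × (6.43 in)² = 32.47 in^2
F = P × A_rod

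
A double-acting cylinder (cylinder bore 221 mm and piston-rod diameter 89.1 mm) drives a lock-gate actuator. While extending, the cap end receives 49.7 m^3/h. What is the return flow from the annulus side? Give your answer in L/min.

Q_out ≈ 694 L/min

Cap-side area A_cap = π/4 × (221 mm)² = 38360 mm^2
Rod-side annular area A_ann = π/4 × (221² − 89.1²) = 32120 mm^2
Piston speed v = Q_in/A_cap; rod-end outflow Q_out = v × A_ann = Q_in × A_ann/A_cap.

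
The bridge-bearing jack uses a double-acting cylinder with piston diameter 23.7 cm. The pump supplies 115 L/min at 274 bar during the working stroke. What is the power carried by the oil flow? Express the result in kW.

Hydraulic power = P × Q

W ≈ 52.5 kW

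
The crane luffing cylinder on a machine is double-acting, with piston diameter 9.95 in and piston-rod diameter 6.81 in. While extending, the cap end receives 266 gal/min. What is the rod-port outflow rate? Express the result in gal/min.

Q_out ≈ 141 gal/min

Cap-side area A_cap = π/4 × (9.95 in)² = 77.76 in^2
Rod-side annular area A_ann = π/4 × (9.95² − 6.81²) = 41.33 in^2
Piston speed v = Q_in/A_cap; rod-end outflow Q_out = v × A_ann = Q_in × A_ann/A_cap.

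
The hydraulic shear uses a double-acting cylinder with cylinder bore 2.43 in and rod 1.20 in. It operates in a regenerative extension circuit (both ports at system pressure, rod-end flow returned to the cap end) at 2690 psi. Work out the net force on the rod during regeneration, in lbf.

With equal pressure on both faces, forces on the annular region cancel; the net push is pressure × rod cross-section.
Rod cross-section A_rod = π/4 × (1.20 in)² = 1.131 in^2
F = P × A_rod

F ≈ 3040 lbf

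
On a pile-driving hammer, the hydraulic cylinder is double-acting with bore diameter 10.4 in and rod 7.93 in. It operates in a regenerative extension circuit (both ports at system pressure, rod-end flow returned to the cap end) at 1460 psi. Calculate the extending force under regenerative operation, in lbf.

With equal pressure on both faces, forces on the annular region cancel; the net push is pressure × rod cross-section.
Rod cross-section A_rod = π/4 × (7.93 in)² = 49.39 in^2
F = P × A_rod

F ≈ 72100 lbf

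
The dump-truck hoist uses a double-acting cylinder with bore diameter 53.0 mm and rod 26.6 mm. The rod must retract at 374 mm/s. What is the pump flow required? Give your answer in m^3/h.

Rod-side annular area A_ann = π/4 × (53.0² − 26.6²) = 1650 mm^2
Q = A × v

Q ≈ 2.22 m^3/h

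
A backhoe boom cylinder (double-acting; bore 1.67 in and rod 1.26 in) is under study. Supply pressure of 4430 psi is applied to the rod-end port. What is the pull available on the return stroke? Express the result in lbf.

Rod-side annular area A_ann = π/4 × (1.67² − 1.26²) = 0.9435 in^2
On retraction the pressure acts on the annular area (bore minus rod).
F = P × A_ann

F ≈ 4180 lbf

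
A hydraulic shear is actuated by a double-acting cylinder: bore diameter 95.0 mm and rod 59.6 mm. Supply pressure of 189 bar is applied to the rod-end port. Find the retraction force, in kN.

F ≈ 81.2 kN

Rod-side annular area A_ann = π/4 × (95.0² − 59.6²) = 4298 mm^2
On retraction the pressure acts on the annular area (bore minus rod).
F = P × A_ann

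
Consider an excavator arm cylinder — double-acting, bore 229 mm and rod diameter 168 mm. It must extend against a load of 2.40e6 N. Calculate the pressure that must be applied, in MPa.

Cap-side area A_cap = π/4 × (229 mm)² = 41190 mm^2
P = F / A = 2.40e6 N / A

P ≈ 58.3 MPa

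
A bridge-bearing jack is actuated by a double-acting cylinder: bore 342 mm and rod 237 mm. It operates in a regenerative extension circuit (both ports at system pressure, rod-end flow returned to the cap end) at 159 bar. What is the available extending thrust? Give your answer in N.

F ≈ 7.01e5 N

With equal pressure on both faces, forces on the annular region cancel; the net push is pressure × rod cross-section.
Rod cross-section A_rod = π/4 × (237 mm)² = 44120 mm^2
F = P × A_rod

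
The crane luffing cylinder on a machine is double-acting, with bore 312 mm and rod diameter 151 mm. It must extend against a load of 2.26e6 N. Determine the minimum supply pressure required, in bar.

P ≈ 296 bar

Cap-side area A_cap = π/4 × (312 mm)² = 76450 mm^2
P = F / A = 2.26e6 N / A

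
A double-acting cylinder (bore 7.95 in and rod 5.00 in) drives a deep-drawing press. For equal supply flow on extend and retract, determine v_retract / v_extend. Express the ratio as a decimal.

v_ret/v_ext ≈ 1.65

Cap-side area A_cap = π/4 × (7.95 in)² = 49.64 in^2
Rod-side annular area A_ann = π/4 × (7.95² − 5.00²) = 30.00 in^2
For equal Q, v ∝ 1/A, so v_ret/v_ext = A_cap/A_ann.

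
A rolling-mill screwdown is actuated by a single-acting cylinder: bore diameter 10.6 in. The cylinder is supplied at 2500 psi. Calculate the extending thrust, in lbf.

Cap-side area A_cap = π/4 × (10.6 in)² = 88.25 in^2
F = P × A_cap = 2500 psi × A_cap

F ≈ 2.21e5 lbf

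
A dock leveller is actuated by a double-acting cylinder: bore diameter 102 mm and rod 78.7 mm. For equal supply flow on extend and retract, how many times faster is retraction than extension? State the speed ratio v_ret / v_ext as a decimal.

Cap-side area A_cap = π/4 × (102 mm)² = 8171 mm^2
Rod-side annular area A_ann = π/4 × (102² − 78.7²) = 3307 mm^2
For equal Q, v ∝ 1/A, so v_ret/v_ext = A_cap/A_ann.

v_ret/v_ext ≈ 2.47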